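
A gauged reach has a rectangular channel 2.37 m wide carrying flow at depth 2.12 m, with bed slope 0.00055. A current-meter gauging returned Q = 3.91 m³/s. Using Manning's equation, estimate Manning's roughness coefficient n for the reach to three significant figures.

0.0251

A = b·y = 2.37 × 2.12 = 5.024 m²
P = b + 2y = 2.37 + 2×2.12 = 6.610 m
R = A/P = 5.024/6.610 = 0.7601 m
n = (1/Q)·A·R^(2/3)·S^(1/2) = (1/3.91) × 5.024 × 0.8329 × 0.02345 = 0.02510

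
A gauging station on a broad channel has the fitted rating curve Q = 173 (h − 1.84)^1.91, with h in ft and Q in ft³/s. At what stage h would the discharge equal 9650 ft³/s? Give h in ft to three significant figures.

10.1 ft

h − h₀ = (Q/C)^(1/b) = (9650/173)^(1/1.91) = 8.211 ft
h = 1.84 + 8.211 = 10.05 ft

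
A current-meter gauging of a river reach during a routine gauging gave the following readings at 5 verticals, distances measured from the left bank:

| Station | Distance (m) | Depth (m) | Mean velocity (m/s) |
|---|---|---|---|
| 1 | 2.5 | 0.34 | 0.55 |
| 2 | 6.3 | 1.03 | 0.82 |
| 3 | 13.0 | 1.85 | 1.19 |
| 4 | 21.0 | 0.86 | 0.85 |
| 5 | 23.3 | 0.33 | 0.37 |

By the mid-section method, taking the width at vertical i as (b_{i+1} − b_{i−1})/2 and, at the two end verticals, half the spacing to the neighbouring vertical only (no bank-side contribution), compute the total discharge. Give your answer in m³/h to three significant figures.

89600 m³/h

w_1 = (6.3 − 2.5)/2 = 1.9 m; q_1 = 0.55 × 0.34 × 1.9 = 0.3553 m³/s
w_2 = (13.0 − 2.5)/2 = 5.25 m; q_2 = 0.82 × 1.03 × 5.25 = 4.434 m³/s
w_3 = (21.0 − 6.3)/2 = 7.35 m; q_3 = 1.19 × 1.85 × 7.35 = 16.18 m³/s
w_4 = (23.3 − 13.0)/2 = 5.15 m; q_4 = 0.85 × 0.86 × 5.15 = 3.765 m³/s
w_5 = (23.3 − 21.0)/2 = 1.15 m; q_5 = 0.37 × 0.33 × 1.15 = 0.1404 m³/s
Q = Σ qᵢ = 24.88 m³/s
= 24.88 × 3600 = 89550 m³/h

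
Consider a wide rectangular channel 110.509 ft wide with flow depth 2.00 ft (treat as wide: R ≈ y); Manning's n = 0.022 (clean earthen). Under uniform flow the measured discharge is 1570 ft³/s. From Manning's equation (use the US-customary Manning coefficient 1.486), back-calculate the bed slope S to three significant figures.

A = b·y = 110.509 × 2.00 = 221.0 ft²
Wide channel: R ≈ y = 2.00 ft
S = (Q·n / (1.486·A·R^(2/3)))² = (1570×0.022 / (1.486×221.0×1.587))² = 0.004389

0.00439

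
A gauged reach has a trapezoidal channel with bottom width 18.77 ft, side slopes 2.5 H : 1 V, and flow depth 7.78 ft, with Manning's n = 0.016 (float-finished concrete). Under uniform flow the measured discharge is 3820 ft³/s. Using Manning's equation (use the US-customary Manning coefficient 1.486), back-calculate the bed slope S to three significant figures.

A = (b + z·y)·y = (18.77 + 2.5×7.78)×7.78 = 297.4 ft²
P = b + 2y√(1+z²) = 18.77 + 2×7.78×√(1+2.5²) = 60.67 ft
R = A/P = 297.4/60.67 = 4.901 ft
S = (Q·n / (1.486·A·R^(2/3)))² = (3820×0.016 / (1.486×297.4×2.885))² = 0.002298

0.00230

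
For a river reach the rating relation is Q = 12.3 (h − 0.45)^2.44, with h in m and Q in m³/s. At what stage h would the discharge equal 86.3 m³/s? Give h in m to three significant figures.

h − h₀ = (Q/C)^(1/b) = (86.3/12.3)^(1/2.44) = 2.222 m
h = 0.45 + 2.222 = 2.672 m

2.67 m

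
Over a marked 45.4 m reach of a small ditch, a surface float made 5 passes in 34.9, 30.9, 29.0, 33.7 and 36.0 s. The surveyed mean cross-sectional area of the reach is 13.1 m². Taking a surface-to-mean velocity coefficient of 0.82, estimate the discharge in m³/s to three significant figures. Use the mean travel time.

14.8 m³/s

t̄ = (34.9 + 30.9 + 29.0 + 33.7 + 36.0) / 5 = 32.9 s
v_surface = L / t̄ = 45.4 / 32.9 = 1.380 m/s
v_mean = 0.82 × 1.380 = 1.132 m/s
Q = A × v_mean = 13.1 × 1.132 = 14.82 m³/s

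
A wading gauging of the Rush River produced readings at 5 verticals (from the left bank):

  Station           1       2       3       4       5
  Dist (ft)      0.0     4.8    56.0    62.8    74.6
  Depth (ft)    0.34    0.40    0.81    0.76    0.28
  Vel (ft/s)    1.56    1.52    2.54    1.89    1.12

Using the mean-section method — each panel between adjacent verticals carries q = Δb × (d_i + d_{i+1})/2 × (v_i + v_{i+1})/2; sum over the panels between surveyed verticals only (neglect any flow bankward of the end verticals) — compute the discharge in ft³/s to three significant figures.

Panel 1-2: Δb = 4.8 ft, d̄ = (0.34+0.40)/2 = 0.37, v̄ = (1.56+1.52)/2 = 1.54 → q = 4.8×0.37×1.54 = 2.735 ft³/s
Panel 2-3: Δb = 51.2 ft, d̄ = (0.40+0.81)/2 = 0.605, v̄ = (1.52+2.54)/2 = 2.03 → q = 51.2×0.605×2.03 = 62.88 ft³/s
Panel 3-4: Δb = 6.8 ft, d̄ = (0.81+0.76)/2 = 0.785, v̄ = (2.54+1.89)/2 = 2.215 → q = 6.8×0.785×2.215 = 11.82 ft³/s
Panel 4-5: Δb = 11.8 ft, d̄ = (0.76+0.28)/2 = 0.52, v̄ = (1.89+1.12)/2 = 1.505 → q = 11.8×0.52×1.505 = 9.235 ft³/s
Q = Σ q = 86.67 ft³/s

86.7 ft³/s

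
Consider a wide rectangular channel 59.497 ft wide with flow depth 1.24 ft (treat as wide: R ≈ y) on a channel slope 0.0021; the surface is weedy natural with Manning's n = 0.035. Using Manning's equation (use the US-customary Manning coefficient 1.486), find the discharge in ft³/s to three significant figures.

A = b·y = 59.497 × 1.24 = 73.78 ft²
Wide channel: R ≈ y = 1.24 ft
Q = (1.486/n)·A·R^(2/3)·S^(1/2) = (1.486/0.035) × 73.78 × 1.240^(2/3) × 0.0021^(1/2) = 165.7 ft³/s

166 ft³/s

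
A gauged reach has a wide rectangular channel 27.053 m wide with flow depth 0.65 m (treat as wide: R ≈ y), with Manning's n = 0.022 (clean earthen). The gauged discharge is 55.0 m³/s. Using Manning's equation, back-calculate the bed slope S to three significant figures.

0.00841

A = b·y = 27.053 × 0.65 = 17.58 m²
Wide channel: R ≈ y = 0.65 m
S = (Q·n / (1·A·R^(2/3)))² = (55.0×0.022 / (1×17.58×0.7504))² = 0.008409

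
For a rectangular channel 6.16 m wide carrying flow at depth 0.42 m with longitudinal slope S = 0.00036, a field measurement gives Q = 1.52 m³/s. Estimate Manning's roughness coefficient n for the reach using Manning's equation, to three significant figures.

A = b·y = 6.16 × 0.42 = 2.587 m²
P = b + 2y = 6.16 + 2×0.42 = 7.000 m
R = A/P = 2.587/7.000 = 0.3696 m
n = (1/Q)·A·R^(2/3)·S^(1/2) = (1/1.52) × 2.587 × 0.5150 × 0.01897 = 0.01663

0.0166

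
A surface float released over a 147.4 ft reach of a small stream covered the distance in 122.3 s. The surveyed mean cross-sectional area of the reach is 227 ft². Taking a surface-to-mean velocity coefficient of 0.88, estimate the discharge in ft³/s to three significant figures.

241 ft³/s

v_surface = L / t̄ = 147.4 / 122.3 = 1.205 ft/s
v_mean = 0.88 × 1.205 = 1.061 ft/s
Q = A × v_mean = 227 × 1.061 = 240.8 ft³/s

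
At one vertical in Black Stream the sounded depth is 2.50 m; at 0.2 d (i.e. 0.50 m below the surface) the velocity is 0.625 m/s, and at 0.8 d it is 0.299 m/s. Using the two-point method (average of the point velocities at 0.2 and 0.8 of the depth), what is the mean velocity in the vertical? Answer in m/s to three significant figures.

0.462 m/s

v̄ = (0.625 + 0.299) / 2 = 0.4620 m/s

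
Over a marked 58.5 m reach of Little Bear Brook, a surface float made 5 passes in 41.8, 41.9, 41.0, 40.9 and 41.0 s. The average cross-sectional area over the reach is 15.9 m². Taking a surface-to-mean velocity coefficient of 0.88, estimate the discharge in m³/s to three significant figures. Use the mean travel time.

t̄ = (41.8 + 41.9 + 41.0 + 40.9 + 41.0) / 5 = 41.32 s
v_surface = L / t̄ = 58.5 / 41.32 = 1.416 m/s
v_mean = 0.88 × 1.416 = 1.246 m/s
Q = A × v_mean = 15.9 × 1.246 = 19.81 m³/s

19.8 m³/s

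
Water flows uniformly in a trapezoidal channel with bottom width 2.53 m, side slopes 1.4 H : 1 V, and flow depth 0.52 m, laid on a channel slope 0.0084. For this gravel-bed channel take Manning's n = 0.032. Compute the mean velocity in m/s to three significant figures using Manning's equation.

A = (b + z·y)·y = (2.53 + 1.4×0.52)×0.52 = 1.694 m²
P = b + 2y√(1+z²) = 2.53 + 2×0.52×√(1+1.4²) = 4.319 m
R = A/P = 1.694/4.319 = 0.3922 m
Q = (1/n)·A·R^(2/3)·S^(1/2) = (1/0.032) × 1.694 × 0.3922^(2/3) × 0.0084^(1/2) = 2.600 m³/s
V = Q/A = 2.600/1.694 = 1.535 m/s

1.53 m/s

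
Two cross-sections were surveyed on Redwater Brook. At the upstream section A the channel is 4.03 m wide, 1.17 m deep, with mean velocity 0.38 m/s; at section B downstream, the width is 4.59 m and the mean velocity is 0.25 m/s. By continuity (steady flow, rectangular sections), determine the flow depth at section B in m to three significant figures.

1.56 m

Q = A₁V₁ = (4.03×1.17) × 0.38 = 1.792 m³/s
d₂ = Q/(b₂ V₂) = 1.792/(4.59×0.25) = 1.561 m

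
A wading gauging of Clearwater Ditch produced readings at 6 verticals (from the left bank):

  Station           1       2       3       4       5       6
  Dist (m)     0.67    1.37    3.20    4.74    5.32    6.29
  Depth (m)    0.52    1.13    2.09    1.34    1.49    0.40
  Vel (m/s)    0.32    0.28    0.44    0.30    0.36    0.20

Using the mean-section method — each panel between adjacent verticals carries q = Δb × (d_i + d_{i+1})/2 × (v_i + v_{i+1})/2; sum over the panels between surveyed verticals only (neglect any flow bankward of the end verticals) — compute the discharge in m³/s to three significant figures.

2.74 m³/s

Panel 1-2: Δb = 0.7 m, d̄ = (0.52+1.13)/2 = 0.825, v̄ = (0.32+0.28)/2 = 0.3 → q = 0.7×0.825×0.3 = 0.1733 m³/s
Panel 2-3: Δb = 1.83 m, d̄ = (1.13+2.09)/2 = 1.61, v̄ = (0.28+0.44)/2 = 0.36 → q = 1.83×1.61×0.36 = 1.061 m³/s
Panel 3-4: Δb = 1.54 m, d̄ = (2.09+1.34)/2 = 1.715, v̄ = (0.44+0.30)/2 = 0.37 → q = 1.54×1.715×0.37 = 0.9772 m³/s
Panel 4-5: Δb = 0.58 m, d̄ = (1.34+1.49)/2 = 1.415, v̄ = (0.30+0.36)/2 = 0.33 → q = 0.58×1.415×0.33 = 0.2708 m³/s
Panel 5-6: Δb = 0.97 m, d̄ = (1.49+0.40)/2 = 0.945, v̄ = (0.36+0.20)/2 = 0.28 → q = 0.97×0.945×0.28 = 0.2567 m³/s
Q = Σ q = 2.739 m³/s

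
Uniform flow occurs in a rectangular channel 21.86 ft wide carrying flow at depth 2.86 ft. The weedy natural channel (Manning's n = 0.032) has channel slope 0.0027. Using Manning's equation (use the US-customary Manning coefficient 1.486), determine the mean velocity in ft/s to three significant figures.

A = b·y = 21.86 × 2.86 = 62.52 ft²
P = b + 2y = 21.86 + 2×2.86 = 27.58 ft
R = A/P = 62.52/27.58 = 2.267 ft
Q = (1.486/n)·A·R^(2/3)·S^(1/2) = (1.486/0.032) × 62.52 × 2.267^(2/3) × 0.0027^(1/2) = 260.3 ft³/s
V = Q/A = 260.3/62.52 = 4.164 ft/s

4.16 ft/s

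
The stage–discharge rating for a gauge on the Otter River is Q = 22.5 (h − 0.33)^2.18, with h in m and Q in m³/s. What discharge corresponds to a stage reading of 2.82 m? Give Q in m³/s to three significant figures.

Q = 22.5 × (2.82 − 0.33)^2.18 = 22.5 × 2.49^2.18 = 164.4 m³/s

164 m³/s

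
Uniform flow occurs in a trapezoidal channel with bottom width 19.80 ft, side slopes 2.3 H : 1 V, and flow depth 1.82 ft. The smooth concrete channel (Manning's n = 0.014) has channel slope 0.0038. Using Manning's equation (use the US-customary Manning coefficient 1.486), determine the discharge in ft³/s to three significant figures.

376 ft³/s

A = (b + z·y)·y = (19.80 + 2.3×1.82)×1.82 = 43.65 ft²
P = b + 2y√(1+z²) = 19.80 + 2×1.82×√(1+2.3²) = 28.93 ft
R = A/P = 43.65/28.93 = 1.509 ft
Q = (1.486/n)·A·R^(2/3)·S^(1/2) = (1.486/0.014) × 43.65 × 1.509^(2/3) × 0.0038^(1/2) = 375.8 ft³/s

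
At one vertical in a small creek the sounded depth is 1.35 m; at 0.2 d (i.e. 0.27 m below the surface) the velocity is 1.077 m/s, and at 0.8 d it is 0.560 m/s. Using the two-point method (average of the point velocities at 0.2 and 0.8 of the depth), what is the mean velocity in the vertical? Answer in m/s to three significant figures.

0.819 m/s

v̄ = (1.077 + 0.560) / 2 = 0.8185 m/s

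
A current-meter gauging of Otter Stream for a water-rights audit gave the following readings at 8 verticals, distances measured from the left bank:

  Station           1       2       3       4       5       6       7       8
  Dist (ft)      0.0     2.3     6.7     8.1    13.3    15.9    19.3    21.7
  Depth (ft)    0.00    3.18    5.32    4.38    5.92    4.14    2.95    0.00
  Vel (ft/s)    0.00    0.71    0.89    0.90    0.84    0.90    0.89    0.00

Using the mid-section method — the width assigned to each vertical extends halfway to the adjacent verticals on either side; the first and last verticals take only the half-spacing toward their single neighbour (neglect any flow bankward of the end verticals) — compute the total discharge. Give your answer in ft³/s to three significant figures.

w_2 = (6.7 − 0.0)/2 = 3.35 ft; q_2 = 0.71 × 3.18 × 3.35 = 7.564 ft³/s
w_3 = (8.1 − 2.3)/2 = 2.9 ft; q_3 = 0.89 × 5.32 × 2.9 = 13.73 ft³/s
w_4 = (13.3 − 6.7)/2 = 3.3 ft; q_4 = 0.90 × 4.38 × 3.3 = 13.01 ft³/s
w_5 = (15.9 − 8.1)/2 = 3.9 ft; q_5 = 0.84 × 5.92 × 3.9 = 19.39 ft³/s
w_6 = (19.3 − 13.3)/2 = 3 ft; q_6 = 0.90 × 4.14 × 3 = 11.18 ft³/s
w_7 = (21.7 − 15.9)/2 = 2.9 ft; q_7 = 0.89 × 2.95 × 2.9 = 7.614 ft³/s
Stations 1, 8 contribute zero (depth or velocity is 0).
Q = Σ qᵢ = 72.49 ft³/s

72.5 ft³/s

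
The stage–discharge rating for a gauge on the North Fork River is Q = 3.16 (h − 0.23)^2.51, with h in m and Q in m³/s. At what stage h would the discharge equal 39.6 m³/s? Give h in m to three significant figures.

2.97 m

h − h₀ = (Q/C)^(1/b) = (39.6/3.16)^(1/2.51) = 2.738 m
h = 0.23 + 2.738 = 2.968 m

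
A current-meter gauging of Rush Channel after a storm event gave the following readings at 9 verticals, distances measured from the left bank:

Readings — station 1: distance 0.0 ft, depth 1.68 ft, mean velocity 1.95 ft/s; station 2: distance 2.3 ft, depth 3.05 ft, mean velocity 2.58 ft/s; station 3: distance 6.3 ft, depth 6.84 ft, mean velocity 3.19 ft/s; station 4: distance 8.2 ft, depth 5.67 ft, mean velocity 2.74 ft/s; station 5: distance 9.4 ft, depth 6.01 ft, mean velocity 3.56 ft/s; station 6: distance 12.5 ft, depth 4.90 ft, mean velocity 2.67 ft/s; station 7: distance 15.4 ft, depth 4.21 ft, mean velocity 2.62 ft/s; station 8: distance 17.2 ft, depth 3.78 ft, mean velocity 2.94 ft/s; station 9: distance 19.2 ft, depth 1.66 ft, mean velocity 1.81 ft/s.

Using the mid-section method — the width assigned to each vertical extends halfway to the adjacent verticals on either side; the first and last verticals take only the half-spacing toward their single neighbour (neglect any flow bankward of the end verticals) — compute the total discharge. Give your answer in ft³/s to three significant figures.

w_1 = (2.3 − 0.0)/2 = 1.15 ft; q_1 = 1.95 × 1.68 × 1.15 = 3.767 ft³/s
w_2 = (6.3 − 0.0)/2 = 3.15 ft; q_2 = 2.58 × 3.05 × 3.15 = 24.79 ft³/s
w_3 = (8.2 − 2.3)/2 = 2.95 ft; q_3 = 3.19 × 6.84 × 2.95 = 64.37 ft³/s
w_4 = (9.4 − 6.3)/2 = 1.55 ft; q_4 = 2.74 × 5.67 × 1.55 = 24.08 ft³/s
w_5 = (12.5 − 8.2)/2 = 2.15 ft; q_5 = 3.56 × 6.01 × 2.15 = 46.00 ft³/s
w_6 = (15.4 − 9.4)/2 = 3 ft; q_6 = 2.67 × 4.90 × 3 = 39.25 ft³/s
w_7 = (17.2 − 12.5)/2 = 2.35 ft; q_7 = 2.62 × 4.21 × 2.35 = 25.92 ft³/s
w_8 = (19.2 − 15.4)/2 = 1.9 ft; q_8 = 2.94 × 3.78 × 1.9 = 21.12 ft³/s
w_9 = (19.2 − 17.2)/2 = 1 ft; q_9 = 1.81 × 1.66 × 1 = 3.005 ft³/s
Q = Σ qᵢ = 252.3 ft³/s

252 ft³/s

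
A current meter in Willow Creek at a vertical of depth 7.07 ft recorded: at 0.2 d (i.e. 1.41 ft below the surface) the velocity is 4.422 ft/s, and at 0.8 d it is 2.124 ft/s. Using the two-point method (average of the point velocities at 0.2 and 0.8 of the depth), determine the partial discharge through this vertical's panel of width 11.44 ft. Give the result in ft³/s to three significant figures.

v̄ = (4.422 + 2.124) / 2 = 3.273 ft/s
q = v̄ × d × w = 3.273 × 7.07 × 11.44 = 264.7 ft³/s

265 ft³/s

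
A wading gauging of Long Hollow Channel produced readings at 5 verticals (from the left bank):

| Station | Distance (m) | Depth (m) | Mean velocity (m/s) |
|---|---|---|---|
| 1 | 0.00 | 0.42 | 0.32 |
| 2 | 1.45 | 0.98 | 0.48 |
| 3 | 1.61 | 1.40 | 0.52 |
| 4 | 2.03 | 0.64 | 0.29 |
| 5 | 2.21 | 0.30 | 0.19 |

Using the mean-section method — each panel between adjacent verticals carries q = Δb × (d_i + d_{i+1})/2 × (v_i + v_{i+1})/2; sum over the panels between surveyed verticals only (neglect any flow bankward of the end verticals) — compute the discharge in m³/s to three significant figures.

Panel 1-2: Δb = 1.45 m, d̄ = (0.42+0.98)/2 = 0.7, v̄ = (0.32+0.48)/2 = 0.4 → q = 1.45×0.7×0.4 = 0.4060 m³/s
Panel 2-3: Δb = 0.16 m, d̄ = (0.98+1.40)/2 = 1.19, v̄ = (0.48+0.52)/2 = 0.5 → q = 0.16×1.19×0.5 = 0.09520 m³/s
Panel 3-4: Δb = 0.42 m, d̄ = (1.40+0.64)/2 = 1.02, v̄ = (0.52+0.29)/2 = 0.405 → q = 0.42×1.02×0.405 = 0.1735 m³/s
Panel 4-5: Δb = 0.18 m, d̄ = (0.64+0.30)/2 = 0.47, v̄ = (0.29+0.19)/2 = 0.24 → q = 0.18×0.47×0.24 = 0.02030 m³/s
Q = Σ q = 0.6950 m³/s

0.695 m³/s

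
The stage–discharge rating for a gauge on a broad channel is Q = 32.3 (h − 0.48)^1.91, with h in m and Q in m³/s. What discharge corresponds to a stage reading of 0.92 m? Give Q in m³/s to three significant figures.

Q = 32.3 × (0.92 − 0.48)^1.91 = 32.3 × 0.44^1.91 = 6.733 m³/s

6.73 m³/s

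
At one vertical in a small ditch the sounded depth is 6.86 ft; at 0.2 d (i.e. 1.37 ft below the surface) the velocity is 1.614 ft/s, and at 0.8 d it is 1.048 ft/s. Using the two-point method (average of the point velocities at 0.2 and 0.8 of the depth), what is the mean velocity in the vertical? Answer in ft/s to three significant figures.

1.33 ft/s

v̄ = (1.614 + 1.048) / 2 = 1.331 ft/s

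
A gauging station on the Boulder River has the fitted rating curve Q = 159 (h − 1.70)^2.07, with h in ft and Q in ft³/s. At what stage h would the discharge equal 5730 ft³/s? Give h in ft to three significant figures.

h − h₀ = (Q/C)^(1/b) = (5730/159)^(1/2.07) = 5.650 ft
h = 1.70 + 5.650 = 7.350 ft

7.35 ft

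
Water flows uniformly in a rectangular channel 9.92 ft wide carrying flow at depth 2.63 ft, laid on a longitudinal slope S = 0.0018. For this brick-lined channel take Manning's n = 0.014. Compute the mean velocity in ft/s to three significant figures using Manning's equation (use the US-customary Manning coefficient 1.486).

A = b·y = 9.92 × 2.63 = 26.09 ft²
P = b + 2y = 9.92 + 2×2.63 = 15.18 ft
R = A/P = 26.09/15.18 = 1.719 ft
Q = (1.486/n)·A·R^(2/3)·S^(1/2) = (1.486/0.014) × 26.09 × 1.719^(2/3) × 0.0018^(1/2) = 168.6 ft³/s
V = Q/A = 168.6/26.09 = 6.461 ft/s

6.46 ft/s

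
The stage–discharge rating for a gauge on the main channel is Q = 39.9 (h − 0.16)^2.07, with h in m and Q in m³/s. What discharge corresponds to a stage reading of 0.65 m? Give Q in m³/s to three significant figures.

Q = 39.9 × (0.65 − 0.16)^2.07 = 39.9 × 0.49^2.07 = 9.113 m³/s

9.11 m³/s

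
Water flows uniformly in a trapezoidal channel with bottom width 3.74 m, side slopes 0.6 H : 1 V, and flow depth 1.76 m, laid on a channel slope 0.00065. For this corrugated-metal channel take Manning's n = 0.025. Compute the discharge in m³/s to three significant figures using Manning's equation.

9.04 m³/s

A = (b + z·y)·y = (3.74 + 0.6×1.76)×1.76 = 8.441 m²
P = b + 2y√(1+z²) = 3.74 + 2×1.76×√(1+0.6²) = 7.845 m
R = A/P = 8.441/7.845 = 1.076 m
Q = (1/n)·A·R^(2/3)·S^(1/2) = (1/0.025) × 8.441 × 1.076^(2/3) × 0.00065^(1/2) = 9.039 m³/s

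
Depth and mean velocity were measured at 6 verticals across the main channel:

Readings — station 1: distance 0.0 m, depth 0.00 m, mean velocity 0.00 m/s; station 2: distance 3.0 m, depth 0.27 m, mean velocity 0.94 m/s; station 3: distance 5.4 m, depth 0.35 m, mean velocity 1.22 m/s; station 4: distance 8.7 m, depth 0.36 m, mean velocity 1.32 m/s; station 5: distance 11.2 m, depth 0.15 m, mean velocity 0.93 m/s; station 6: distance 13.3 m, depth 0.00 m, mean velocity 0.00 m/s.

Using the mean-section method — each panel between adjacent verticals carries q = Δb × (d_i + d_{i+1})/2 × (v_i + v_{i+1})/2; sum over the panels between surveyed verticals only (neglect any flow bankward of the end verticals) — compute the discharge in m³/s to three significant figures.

Panel 1-2: Δb = 3 m, d̄ = (0.00+0.27)/2 = 0.135, v̄ = (0.00+0.94)/2 = 0.47 → q = 3×0.135×0.47 = 0.1904 m³/s
Panel 2-3: Δb = 2.4 m, d̄ = (0.27+0.35)/2 = 0.31, v̄ = (0.94+1.22)/2 = 1.08 → q = 2.4×0.31×1.08 = 0.8035 m³/s
Panel 3-4: Δb = 3.3 m, d̄ = (0.35+0.36)/2 = 0.355, v̄ = (1.22+1.32)/2 = 1.27 → q = 3.3×0.355×1.27 = 1.488 m³/s
Panel 4-5: Δb = 2.5 m, d̄ = (0.36+0.15)/2 = 0.255, v̄ = (1.32+0.93)/2 = 1.125 → q = 2.5×0.255×1.125 = 0.7172 m³/s
Panel 5-6: Δb = 2.1 m, d̄ = (0.15+0.00)/2 = 0.075, v̄ = (0.93+0.00)/2 = 0.465 → q = 2.1×0.075×0.465 = 0.07324 m³/s
Q = Σ q = 3.272 m³/s

3.27 m³/s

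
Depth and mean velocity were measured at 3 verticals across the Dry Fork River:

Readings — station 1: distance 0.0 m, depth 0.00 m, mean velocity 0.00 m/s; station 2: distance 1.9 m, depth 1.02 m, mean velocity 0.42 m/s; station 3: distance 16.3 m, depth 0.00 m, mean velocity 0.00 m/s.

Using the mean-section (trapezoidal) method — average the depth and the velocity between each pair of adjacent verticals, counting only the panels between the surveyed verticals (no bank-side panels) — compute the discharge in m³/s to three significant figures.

Panel 1-2: Δb = 1.9 m, d̄ = (0.00+1.02)/2 = 0.51, v̄ = (0.00+0.42)/2 = 0.21 → q = 1.9×0.51×0.21 = 0.2035 m³/s
Panel 2-3: Δb = 14.4 m, d̄ = (1.02+0.00)/2 = 0.51, v̄ = (0.42+0.00)/2 = 0.21 → q = 14.4×0.51×0.21 = 1.542 m³/s
Q = Σ q = 1.746 m³/s

1.75 m³/s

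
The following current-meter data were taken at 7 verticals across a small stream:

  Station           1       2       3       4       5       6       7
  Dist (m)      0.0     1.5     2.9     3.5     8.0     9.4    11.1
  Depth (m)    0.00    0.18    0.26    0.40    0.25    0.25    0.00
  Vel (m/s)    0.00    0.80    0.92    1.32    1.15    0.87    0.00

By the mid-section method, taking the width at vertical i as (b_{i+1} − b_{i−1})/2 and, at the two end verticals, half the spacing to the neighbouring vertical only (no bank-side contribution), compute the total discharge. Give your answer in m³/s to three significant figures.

w_2 = (2.9 − 0.0)/2 = 1.45 m; q_2 = 0.80 × 0.18 × 1.45 = 0.2088 m³/s
w_3 = (3.5 − 1.5)/2 = 1 m; q_3 = 0.92 × 0.26 × 1 = 0.2392 m³/s
w_4 = (8.0 − 2.9)/2 = 2.55 m; q_4 = 1.32 × 0.40 × 2.55 = 1.346 m³/s
w_5 = (9.4 − 3.5)/2 = 2.95 m; q_5 = 1.15 × 0.25 × 2.95 = 0.8481 m³/s
w_6 = (11.1 − 8.0)/2 = 1.55 m; q_6 = 0.87 × 0.25 × 1.55 = 0.3371 m³/s
Stations 1, 7 contribute zero (depth or velocity is 0).
Q = Σ qᵢ = 2.980 m³/s

2.98 m³/s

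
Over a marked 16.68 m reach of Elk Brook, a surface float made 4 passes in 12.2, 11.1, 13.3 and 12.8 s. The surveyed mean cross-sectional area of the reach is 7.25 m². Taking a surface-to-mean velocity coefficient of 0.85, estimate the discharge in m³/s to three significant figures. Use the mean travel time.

t̄ = (12.2 + 11.1 + 13.3 + 12.8) / 4 = 12.35 s
v_surface = L / t̄ = 16.68 / 12.35 = 1.351 m/s
v_mean = 0.85 × 1.351 = 1.148 m/s
Q = A × v_mean = 7.25 × 1.148 = 8.323 m³/s

8.32 m³/s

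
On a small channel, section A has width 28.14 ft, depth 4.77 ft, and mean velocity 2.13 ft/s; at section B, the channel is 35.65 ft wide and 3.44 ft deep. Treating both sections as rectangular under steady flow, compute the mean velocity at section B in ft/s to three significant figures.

Q = A₁V₁ = (28.14×4.77) × 2.13 = 285.9 ft³/s
A₂ = 35.65 × 3.44 = 122.6 ft²
V₂ = Q/A₂ = 285.9/122.6 = 2.331 ft/s

2.33 ft/s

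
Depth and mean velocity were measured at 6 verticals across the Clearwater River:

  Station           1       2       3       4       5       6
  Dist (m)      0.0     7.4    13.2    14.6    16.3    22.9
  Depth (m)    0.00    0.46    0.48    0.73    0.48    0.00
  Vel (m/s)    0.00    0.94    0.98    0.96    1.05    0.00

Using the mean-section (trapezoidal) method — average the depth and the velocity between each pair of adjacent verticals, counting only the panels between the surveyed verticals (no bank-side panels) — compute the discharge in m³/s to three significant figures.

Panel 1-2: Δb = 7.4 m, d̄ = (0.00+0.46)/2 = 0.23, v̄ = (0.00+0.94)/2 = 0.47 → q = 7.4×0.23×0.47 = 0.7999 m³/s
Panel 2-3: Δb = 5.8 m, d̄ = (0.46+0.48)/2 = 0.47, v̄ = (0.94+0.98)/2 = 0.96 → q = 5.8×0.47×0.96 = 2.617 m³/s
Panel 3-4: Δb = 1.4 m, d̄ = (0.48+0.73)/2 = 0.605, v̄ = (0.98+0.96)/2 = 0.97 → q = 1.4×0.605×0.97 = 0.8216 m³/s
Panel 4-5: Δb = 1.7 m, d̄ = (0.73+0.48)/2 = 0.605, v̄ = (0.96+1.05)/2 = 1.005 → q = 1.7×0.605×1.005 = 1.034 m³/s
Panel 5-6: Δb = 6.6 m, d̄ = (0.48+0.00)/2 = 0.24, v̄ = (1.05+0.00)/2 = 0.525 → q = 6.6×0.24×0.525 = 0.8316 m³/s
Q = Σ q = 6.104 m³/s

6.10 m³/s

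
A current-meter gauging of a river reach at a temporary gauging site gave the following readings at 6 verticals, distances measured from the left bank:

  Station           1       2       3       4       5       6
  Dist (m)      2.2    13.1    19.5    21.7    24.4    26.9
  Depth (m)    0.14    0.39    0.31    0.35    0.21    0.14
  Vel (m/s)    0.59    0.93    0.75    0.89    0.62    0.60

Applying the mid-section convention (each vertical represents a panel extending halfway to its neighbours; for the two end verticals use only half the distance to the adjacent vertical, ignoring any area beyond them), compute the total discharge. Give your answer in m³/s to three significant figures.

w_1 = (13.1 − 2.2)/2 = 5.45 m; q_1 = 0.59 × 0.14 × 5.45 = 0.4502 m³/s
w_2 = (19.5 − 2.2)/2 = 8.65 m; q_2 = 0.93 × 0.39 × 8.65 = 3.137 m³/s
w_3 = (21.7 − 13.1)/2 = 4.3 m; q_3 = 0.75 × 0.31 × 4.3 = 0.9998 m³/s
w_4 = (24.4 − 19.5)/2 = 2.45 m; q_4 = 0.89 × 0.35 × 2.45 = 0.7632 m³/s
w_5 = (26.9 − 21.7)/2 = 2.6 m; q_5 = 0.62 × 0.21 × 2.6 = 0.3385 m³/s
w_6 = (26.9 − 24.4)/2 = 1.25 m; q_6 = 0.60 × 0.14 × 1.25 = 0.1050 m³/s
Q = Σ qᵢ = 5.794 m³/s

5.79 m³/s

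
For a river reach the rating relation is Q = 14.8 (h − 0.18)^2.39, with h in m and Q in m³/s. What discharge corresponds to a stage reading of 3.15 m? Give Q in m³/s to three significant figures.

200 m³/s

Q = 14.8 × (3.15 − 0.18)^2.39 = 14.8 × 2.97^2.39 = 199.6 m³/s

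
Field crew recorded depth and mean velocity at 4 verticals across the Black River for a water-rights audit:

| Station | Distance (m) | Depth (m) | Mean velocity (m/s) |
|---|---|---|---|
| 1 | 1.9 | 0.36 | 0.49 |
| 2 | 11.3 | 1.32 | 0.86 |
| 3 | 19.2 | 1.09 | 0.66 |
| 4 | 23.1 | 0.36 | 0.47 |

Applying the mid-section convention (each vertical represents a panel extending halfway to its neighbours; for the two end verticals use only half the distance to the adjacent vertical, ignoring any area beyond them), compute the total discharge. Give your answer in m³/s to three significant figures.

w_1 = (11.3 − 1.9)/2 = 4.7 m; q_1 = 0.49 × 0.36 × 4.7 = 0.8291 m³/s
w_2 = (19.2 − 1.9)/2 = 8.65 m; q_2 = 0.86 × 1.32 × 8.65 = 9.819 m³/s
w_3 = (23.1 − 11.3)/2 = 5.9 m; q_3 = 0.66 × 1.09 × 5.9 = 4.244 m³/s
w_4 = (23.1 − 19.2)/2 = 1.95 m; q_4 = 0.47 × 0.36 × 1.95 = 0.3299 m³/s
Q = Σ qᵢ = 15.22 m³/s

15.2 m³/s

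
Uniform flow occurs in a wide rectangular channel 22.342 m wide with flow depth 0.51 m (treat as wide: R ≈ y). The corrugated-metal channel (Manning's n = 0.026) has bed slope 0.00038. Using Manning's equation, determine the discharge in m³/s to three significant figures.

A = b·y = 22.342 × 0.51 = 11.39 m²
Wide channel: R ≈ y = 0.51 m
Q = (1/n)·A·R^(2/3)·S^(1/2) = (1/0.026) × 11.39 × 0.5100^(2/3) × 0.00038^(1/2) = 5.453 m³/s

5.45 m³/s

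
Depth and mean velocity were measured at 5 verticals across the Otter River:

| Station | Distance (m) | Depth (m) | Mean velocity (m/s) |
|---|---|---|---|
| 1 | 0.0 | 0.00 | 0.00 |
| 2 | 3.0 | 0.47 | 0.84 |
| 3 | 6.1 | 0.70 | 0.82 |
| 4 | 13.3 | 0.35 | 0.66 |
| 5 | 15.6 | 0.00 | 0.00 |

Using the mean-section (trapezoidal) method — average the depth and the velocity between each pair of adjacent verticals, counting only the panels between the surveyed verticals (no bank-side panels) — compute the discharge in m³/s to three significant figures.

4.73 m³/s

Panel 1-2: Δb = 3 m, d̄ = (0.00+0.47)/2 = 0.235, v̄ = (0.00+0.84)/2 = 0.42 → q = 3×0.235×0.42 = 0.2961 m³/s
Panel 2-3: Δb = 3.1 m, d̄ = (0.47+0.70)/2 = 0.585, v̄ = (0.84+0.82)/2 = 0.83 → q = 3.1×0.585×0.83 = 1.505 m³/s
Panel 3-4: Δb = 7.2 m, d̄ = (0.70+0.35)/2 = 0.525, v̄ = (0.82+0.66)/2 = 0.74 → q = 7.2×0.525×0.74 = 2.797 m³/s
Panel 4-5: Δb = 2.3 m, d̄ = (0.35+0.00)/2 = 0.175, v̄ = (0.66+0.00)/2 = 0.33 → q = 2.3×0.175×0.33 = 0.1328 m³/s
Q = Σ q = 4.731 m³/s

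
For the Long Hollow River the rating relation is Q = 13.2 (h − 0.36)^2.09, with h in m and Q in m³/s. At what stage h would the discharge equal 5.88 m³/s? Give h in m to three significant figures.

1.04 m

h − h₀ = (Q/C)^(1/b) = (5.88/13.2)^(1/2.09) = 0.6791 m
h = 0.36 + 0.6791 = 1.039 m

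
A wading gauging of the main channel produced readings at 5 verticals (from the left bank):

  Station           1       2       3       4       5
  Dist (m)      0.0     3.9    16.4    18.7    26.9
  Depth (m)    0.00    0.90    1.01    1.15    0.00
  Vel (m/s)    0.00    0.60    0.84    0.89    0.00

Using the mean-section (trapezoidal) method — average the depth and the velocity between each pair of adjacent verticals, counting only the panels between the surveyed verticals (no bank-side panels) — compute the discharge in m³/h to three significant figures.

Panel 1-2: Δb = 3.9 m, d̄ = (0.00+0.90)/2 = 0.45, v̄ = (0.00+0.60)/2 = 0.3 → q = 3.9×0.45×0.3 = 0.5265 m³/s
Panel 2-3: Δb = 12.5 m, d̄ = (0.90+1.01)/2 = 0.955, v̄ = (0.60+0.84)/2 = 0.72 → q = 12.5×0.955×0.72 = 8.595 m³/s
Panel 3-4: Δb = 2.3 m, d̄ = (1.01+1.15)/2 = 1.08, v̄ = (0.84+0.89)/2 = 0.865 → q = 2.3×1.08×0.865 = 2.149 m³/s
Panel 4-5: Δb = 8.2 m, d̄ = (1.15+0.00)/2 = 0.575, v̄ = (0.89+0.00)/2 = 0.445 → q = 8.2×0.575×0.445 = 2.098 m³/s
Q = Σ q = 13.37 m³/s
= 13.37 × 3600 = 48130 m³/h

48100 m³/h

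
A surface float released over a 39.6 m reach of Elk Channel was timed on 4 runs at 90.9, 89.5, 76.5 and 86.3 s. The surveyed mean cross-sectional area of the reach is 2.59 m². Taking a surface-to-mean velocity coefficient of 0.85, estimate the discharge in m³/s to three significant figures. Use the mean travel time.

t̄ = (90.9 + 89.5 + 76.5 + 86.3) / 4 = 85.8 s
v_surface = L / t̄ = 39.6 / 85.8 = 0.4615 m/s
v_mean = 0.85 × 0.4615 = 0.3923 m/s
Q = A × v_mean = 2.59 × 0.3923 = 1.016 m³/s

1.02 m³/s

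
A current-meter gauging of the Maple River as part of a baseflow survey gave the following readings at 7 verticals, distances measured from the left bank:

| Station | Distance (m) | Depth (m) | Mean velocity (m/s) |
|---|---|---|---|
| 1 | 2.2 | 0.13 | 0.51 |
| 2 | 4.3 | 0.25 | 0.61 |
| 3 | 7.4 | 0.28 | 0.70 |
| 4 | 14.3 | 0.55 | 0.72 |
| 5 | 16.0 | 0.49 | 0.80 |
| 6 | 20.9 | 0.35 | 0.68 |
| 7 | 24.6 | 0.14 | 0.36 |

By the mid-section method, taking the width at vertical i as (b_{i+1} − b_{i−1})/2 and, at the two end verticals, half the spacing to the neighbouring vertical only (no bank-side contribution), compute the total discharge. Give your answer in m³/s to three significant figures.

5.56 m³/s

w_1 = (4.3 − 2.2)/2 = 1.05 m; q_1 = 0.51 × 0.13 × 1.05 = 0.06962 m³/s
w_2 = (7.4 − 2.2)/2 = 2.6 m; q_2 = 0.61 × 0.25 × 2.6 = 0.3965 m³/s
w_3 = (14.3 − 4.3)/2 = 5 m; q_3 = 0.70 × 0.28 × 5 = 0.9800 m³/s
w_4 = (16.0 − 7.4)/2 = 4.3 m; q_4 = 0.72 × 0.55 × 4.3 = 1.703 m³/s
w_5 = (20.9 − 14.3)/2 = 3.3 m; q_5 = 0.80 × 0.49 × 3.3 = 1.294 m³/s
w_6 = (24.6 − 16.0)/2 = 4.3 m; q_6 = 0.68 × 0.35 × 4.3 = 1.023 m³/s
w_7 = (24.6 − 20.9)/2 = 1.85 m; q_7 = 0.36 × 0.14 × 1.85 = 0.09324 m³/s
Q = Σ qᵢ = 5.559 m³/s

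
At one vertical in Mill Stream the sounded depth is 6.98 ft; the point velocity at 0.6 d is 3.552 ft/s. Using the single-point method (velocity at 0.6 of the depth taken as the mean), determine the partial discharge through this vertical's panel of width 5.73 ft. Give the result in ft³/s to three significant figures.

v̄ = v₀.₆ = 3.552 ft/s
q = v̄ × d × w = 3.552 × 6.98 × 5.73 = 142.1 ft³/s

142 ft³/s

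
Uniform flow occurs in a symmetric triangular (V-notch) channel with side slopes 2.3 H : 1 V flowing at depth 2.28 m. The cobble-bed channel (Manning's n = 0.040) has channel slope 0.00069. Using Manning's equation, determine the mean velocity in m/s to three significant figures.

0.676 m/s

A = z·y² = 2.3×2.28² = 11.96 m²
P = 2y√(1+z²) = 2×2.28×√(1+2.3²) = 11.44 m
R = A/P = 11.96/11.44 = 1.045 m
Q = (1/n)·A·R^(2/3)·S^(1/2) = (1/0.040) × 11.96 × 1.045^(2/3) × 0.00069^(1/2) = 8.088 m³/s
V = Q/A = 8.088/11.96 = 0.6765 m/s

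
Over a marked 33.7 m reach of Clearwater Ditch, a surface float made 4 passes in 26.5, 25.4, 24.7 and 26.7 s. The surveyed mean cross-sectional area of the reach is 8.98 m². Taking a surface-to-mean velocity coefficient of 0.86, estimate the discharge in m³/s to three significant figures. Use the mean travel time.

10.1 m³/s

t̄ = (26.5 + 25.4 + 24.7 + 26.7) / 4 = 25.825 s
v_surface = L / t̄ = 33.7 / 25.825 = 1.305 m/s
v_mean = 0.86 × 1.305 = 1.122 m/s
Q = A × v_mean = 8.98 × 1.122 = 10.08 m³/s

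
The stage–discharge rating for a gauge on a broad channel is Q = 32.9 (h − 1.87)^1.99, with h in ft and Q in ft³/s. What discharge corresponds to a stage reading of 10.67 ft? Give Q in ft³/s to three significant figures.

2490 ft³/s

Q = 32.9 × (10.67 − 1.87)^1.99 = 32.9 × 8.8^1.99 = 2493 ft³/s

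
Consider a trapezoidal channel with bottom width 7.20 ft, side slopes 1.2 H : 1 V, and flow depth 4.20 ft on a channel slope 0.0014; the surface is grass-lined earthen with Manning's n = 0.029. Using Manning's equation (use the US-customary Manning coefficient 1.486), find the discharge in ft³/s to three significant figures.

A = (b + z·y)·y = (7.20 + 1.2×4.20)×4.20 = 51.41 ft²
P = b + 2y√(1+z²) = 7.20 + 2×4.20×√(1+1.2²) = 20.32 ft
R = A/P = 51.41/20.32 = 2.530 ft
Q = (1.486/n)·A·R^(2/3)·S^(1/2) = (1.486/0.029) × 51.41 × 2.530^(2/3) × 0.0014^(1/2) = 183.0 ft³/s

183 ft³/s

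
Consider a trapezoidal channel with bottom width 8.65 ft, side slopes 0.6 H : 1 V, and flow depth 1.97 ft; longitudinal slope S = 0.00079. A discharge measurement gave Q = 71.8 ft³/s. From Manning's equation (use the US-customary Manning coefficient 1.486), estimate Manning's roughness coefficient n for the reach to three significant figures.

A = (b + z·y)·y = (8.65 + 0.6×1.97)×1.97 = 19.37 ft²
P = b + 2y√(1+z²) = 8.65 + 2×1.97×√(1+0.6²) = 13.24 ft
R = A/P = 19.37/13.24 = 1.462 ft
n = (1.486/Q)·A·R^(2/3)·S^(1/2) = (1.486/71.8) × 19.37 × 1.288 × 0.02811 = 0.01452

0.0145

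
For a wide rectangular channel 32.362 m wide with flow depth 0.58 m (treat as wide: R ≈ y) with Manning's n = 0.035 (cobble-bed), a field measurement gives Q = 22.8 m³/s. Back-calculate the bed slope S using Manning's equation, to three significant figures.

0.00374

A = b·y = 32.362 × 0.58 = 18.77 m²
Wide channel: R ≈ y = 0.58 m
S = (Q·n / (1·A·R^(2/3)))² = (22.8×0.035 / (1×18.77×0.6955))² = 0.003737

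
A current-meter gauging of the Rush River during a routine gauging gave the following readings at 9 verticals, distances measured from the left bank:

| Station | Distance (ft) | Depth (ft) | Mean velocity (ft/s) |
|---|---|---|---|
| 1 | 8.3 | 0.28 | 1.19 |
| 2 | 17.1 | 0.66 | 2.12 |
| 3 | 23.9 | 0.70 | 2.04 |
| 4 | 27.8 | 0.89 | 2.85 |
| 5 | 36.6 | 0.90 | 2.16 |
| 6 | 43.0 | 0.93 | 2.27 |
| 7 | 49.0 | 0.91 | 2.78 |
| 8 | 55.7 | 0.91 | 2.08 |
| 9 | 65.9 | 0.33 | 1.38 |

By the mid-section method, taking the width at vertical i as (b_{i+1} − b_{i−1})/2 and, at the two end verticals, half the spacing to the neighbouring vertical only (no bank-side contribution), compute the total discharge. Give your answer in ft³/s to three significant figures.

w_1 = (17.1 − 8.3)/2 = 4.4 ft; q_1 = 1.19 × 0.28 × 4.4 = 1.466 ft³/s
w_2 = (23.9 − 8.3)/2 = 7.8 ft; q_2 = 2.12 × 0.66 × 7.8 = 10.91 ft³/s
w_3 = (27.8 − 17.1)/2 = 5.35 ft; q_3 = 2.04 × 0.70 × 5.35 = 7.640 ft³/s
w_4 = (36.6 − 23.9)/2 = 6.35 ft; q_4 = 2.85 × 0.89 × 6.35 = 16.11 ft³/s
w_5 = (43.0 − 27.8)/2 = 7.6 ft; q_5 = 2.16 × 0.90 × 7.6 = 14.77 ft³/s
w_6 = (49.0 − 36.6)/2 = 6.2 ft; q_6 = 2.27 × 0.93 × 6.2 = 13.09 ft³/s
w_7 = (55.7 − 43.0)/2 = 6.35 ft; q_7 = 2.78 × 0.91 × 6.35 = 16.06 ft³/s
w_8 = (65.9 − 49.0)/2 = 8.45 ft; q_8 = 2.08 × 0.91 × 8.45 = 15.99 ft³/s
w_9 = (65.9 − 55.7)/2 = 5.1 ft; q_9 = 1.38 × 0.33 × 5.1 = 2.323 ft³/s
Q = Σ qᵢ = 98.37 ft³/s

98.4 ft³/s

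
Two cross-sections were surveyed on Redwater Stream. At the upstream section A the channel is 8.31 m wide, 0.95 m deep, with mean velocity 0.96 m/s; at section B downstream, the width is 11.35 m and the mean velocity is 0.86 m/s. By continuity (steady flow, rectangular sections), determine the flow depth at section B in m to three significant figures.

Q = A₁V₁ = (8.31×0.95) × 0.96 = 7.579 m³/s
d₂ = Q/(b₂ V₂) = 7.579/(11.35×0.86) = 0.7764 m

0.776 m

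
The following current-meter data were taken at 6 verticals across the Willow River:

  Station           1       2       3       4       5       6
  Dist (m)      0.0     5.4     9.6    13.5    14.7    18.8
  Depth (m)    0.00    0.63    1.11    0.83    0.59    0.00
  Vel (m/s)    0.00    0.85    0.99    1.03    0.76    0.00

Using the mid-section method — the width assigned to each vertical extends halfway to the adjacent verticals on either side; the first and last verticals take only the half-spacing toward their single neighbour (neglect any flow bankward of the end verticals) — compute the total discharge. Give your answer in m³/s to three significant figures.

10.4 m³/s

w_2 = (9.6 − 0.0)/2 = 4.8 m; q_2 = 0.85 × 0.63 × 4.8 = 2.570 m³/s
w_3 = (13.5 − 5.4)/2 = 4.05 m; q_3 = 0.99 × 1.11 × 4.05 = 4.451 m³/s
w_4 = (14.7 − 9.6)/2 = 2.55 m; q_4 = 1.03 × 0.83 × 2.55 = 2.180 m³/s
w_5 = (18.8 − 13.5)/2 = 2.65 m; q_5 = 0.76 × 0.59 × 2.65 = 1.188 m³/s
Stations 1, 6 contribute zero (depth or velocity is 0).
Q = Σ qᵢ = 10.39 m³/s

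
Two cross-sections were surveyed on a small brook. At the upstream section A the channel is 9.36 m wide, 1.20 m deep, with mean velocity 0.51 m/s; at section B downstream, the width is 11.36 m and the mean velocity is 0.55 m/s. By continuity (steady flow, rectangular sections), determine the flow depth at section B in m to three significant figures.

Q = A₁V₁ = (9.36×1.20) × 0.51 = 5.728 m³/s
d₂ = Q/(b₂ V₂) = 5.728/(11.36×0.55) = 0.9168 m

0.917 m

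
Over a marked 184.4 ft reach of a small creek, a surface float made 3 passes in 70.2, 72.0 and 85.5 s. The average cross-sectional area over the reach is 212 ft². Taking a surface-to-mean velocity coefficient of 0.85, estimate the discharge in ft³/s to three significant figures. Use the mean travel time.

438 ft³/s

t̄ = (70.2 + 72.0 + 85.5) / 3 = 75.9 s
v_surface = L / t̄ = 184.4 / 75.9 = 2.430 ft/s
v_mean = 0.85 × 2.430 = 2.065 ft/s
Q = A × v_mean = 212 × 2.065 = 437.8 ft³/s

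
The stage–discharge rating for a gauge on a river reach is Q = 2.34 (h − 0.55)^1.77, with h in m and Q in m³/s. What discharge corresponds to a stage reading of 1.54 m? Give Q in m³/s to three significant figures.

2.30 m³/s

Q = 2.34 × (1.54 − 0.55)^1.77 = 2.34 × 0.99^1.77 = 2.299 m³/s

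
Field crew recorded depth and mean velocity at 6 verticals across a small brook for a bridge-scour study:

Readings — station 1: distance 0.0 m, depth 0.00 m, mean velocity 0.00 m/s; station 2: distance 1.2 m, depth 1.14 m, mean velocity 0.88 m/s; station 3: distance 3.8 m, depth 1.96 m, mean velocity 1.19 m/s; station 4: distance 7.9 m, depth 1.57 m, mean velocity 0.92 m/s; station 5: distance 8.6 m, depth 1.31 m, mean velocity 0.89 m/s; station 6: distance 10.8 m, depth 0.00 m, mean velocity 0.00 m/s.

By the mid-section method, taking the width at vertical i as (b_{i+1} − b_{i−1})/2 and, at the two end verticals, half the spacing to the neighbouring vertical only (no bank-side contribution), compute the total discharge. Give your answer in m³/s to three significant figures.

14.9 m³/s

w_2 = (3.8 − 0.0)/2 = 1.9 m; q_2 = 0.88 × 1.14 × 1.9 = 1.906 m³/s
w_3 = (7.9 − 1.2)/2 = 3.35 m; q_3 = 1.19 × 1.96 × 3.35 = 7.814 m³/s
w_4 = (8.6 − 3.8)/2 = 2.4 m; q_4 = 0.92 × 1.57 × 2.4 = 3.467 m³/s
w_5 = (10.8 − 7.9)/2 = 1.45 m; q_5 = 0.89 × 1.31 × 1.45 = 1.691 m³/s
Stations 1, 6 contribute zero (depth or velocity is 0).
Q = Σ qᵢ = 14.88 m³/s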